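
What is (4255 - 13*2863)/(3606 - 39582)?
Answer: 2747/2998 ≈ 0.91628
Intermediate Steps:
(4255 - 13*2863)/(3606 - 39582) = (4255 - 37219)/(-35976) = -32964*(-1/35976) = 2747/2998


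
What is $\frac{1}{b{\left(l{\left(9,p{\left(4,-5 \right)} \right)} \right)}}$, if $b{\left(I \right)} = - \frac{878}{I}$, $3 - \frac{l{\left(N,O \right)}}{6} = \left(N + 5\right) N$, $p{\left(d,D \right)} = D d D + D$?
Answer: $\frac{369}{439} \approx 0.84055$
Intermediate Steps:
$p{\left(d,D \right)} = D + d D^{2}$ ($p{\left(d,D \right)} = d D^{2} + D = D + d D^{2}$)
$l{\left(N,O \right)} = 18 - 6 N \left(5 + N\right)$ ($l{\left(N,O \right)} = 18 - 6 \left(N + 5\right) N = 18 - 6 \left(5 + N\right) N = 18 - 6 N \left(5 + N\right)$)
$\frac{1}{b{\left(l{\left(9,p{\left(4,-5 \right)} \right)} \right)}} = \frac{1}{\left(-878\right) \frac{1}{18 - 270 - 6 \cdot 9^{2}}} = \frac{1}{\left(-878\right) \frac{1}{18 - 270 - 486}} = \frac{1}{\left(-878\right) \frac{1}{-738}} = \frac{1}{\left(-878\right) \left(- \frac{1}{738}\right)} = \frac{1}{\frac{439}{369}} = \frac{369}{439}$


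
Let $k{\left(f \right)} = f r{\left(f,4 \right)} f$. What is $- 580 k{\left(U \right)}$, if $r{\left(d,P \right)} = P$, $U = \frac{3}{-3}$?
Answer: $-2320$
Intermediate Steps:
$U = -1$ ($U = 3 \left(- \frac{1}{3}\right) = -1$)
$k{\left(f \right)} = 4 f^{2}$ ($k{\left(f \right)} = f 4 f = 4 f f = 4 f^{2}$)
$- 580 k{\left(U \right)} = - 580 \cdot 4 \left(-1\right)^{2} = - 580 \cdot 4 \cdot 1 = \left(-580\right) 4 = -2320$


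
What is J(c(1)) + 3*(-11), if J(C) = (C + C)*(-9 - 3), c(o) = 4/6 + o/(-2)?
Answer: -37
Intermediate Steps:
c(o) = ⅔ - o/2 (c(o) = 4*(⅙) + o*(-½) = ⅔ - o/2)
J(C) = -24*C (J(C) = (2*C)*(-12) = -24*C)
J(c(1)) + 3*(-11) = -24*(⅔ - ½*1) + 3*(-11) = -24*(⅔ - ½) - 33 = -24*⅙ - 33 = -4 - 33 = -37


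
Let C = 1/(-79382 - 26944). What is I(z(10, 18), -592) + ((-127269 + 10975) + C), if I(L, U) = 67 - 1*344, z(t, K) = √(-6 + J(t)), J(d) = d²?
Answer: -12394528147/106326 ≈ -1.1657e+5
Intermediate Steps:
C = -1/106326 (C = 1/(-106326) = -1/106326 ≈ -9.4050e-6)
z(t, K) = √(-6 + t²)
I(L, U) = -277 (I(L, U) = 67 - 344 = -277)
I(z(10, 18), -592) + ((-127269 + 10975) + C) = -277 + ((-127269 + 10975) - 1/106326) = -277 + (-116294 - 1/106326) = -277 - 12365075845/106326 = -12394528147/106326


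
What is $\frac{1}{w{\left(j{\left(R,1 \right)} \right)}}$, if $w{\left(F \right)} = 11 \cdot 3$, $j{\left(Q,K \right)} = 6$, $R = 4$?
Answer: $\frac{1}{33} \approx 0.030303$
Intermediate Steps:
$w{\left(F \right)} = 33$
$\frac{1}{w{\left(j{\left(R,1 \right)} \right)}} = \frac{1}{33}$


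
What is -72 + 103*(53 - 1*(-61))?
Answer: 11670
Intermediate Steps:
-72 + 103*(53 - 1*(-61)) = -72 + 103*(53 + 61) = -72 + 103*114 = -72 + 11742 = 11670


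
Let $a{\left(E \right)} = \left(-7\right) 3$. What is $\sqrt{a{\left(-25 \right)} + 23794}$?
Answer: $\sqrt{23773} \approx 154.19$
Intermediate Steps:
$a{\left(E \right)} = -21$
$\sqrt{a{\left(-25 \right)} + 23794} = \sqrt{-21 + 23794} = \sqrt{23773}$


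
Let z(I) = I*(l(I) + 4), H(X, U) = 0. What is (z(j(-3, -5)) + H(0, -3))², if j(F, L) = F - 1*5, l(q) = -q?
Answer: 9216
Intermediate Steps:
j(F, L) = -5 + F (j(F, L) = F - 5 = -5 + F)
z(I) = I*(4 - I) (z(I) = I*(-I + 4) = I*(4 - I))
(z(j(-3, -5)) + H(0, -3))² = ((-5 - 3)*(4 - (-5 - 3)) + 0)² = (-8*(4 - 1*(-8)) + 0)² = (-8*(4 + 8) + 0)² = (-8*12 + 0)² = (-96 + 0)² = (-96)² = 9216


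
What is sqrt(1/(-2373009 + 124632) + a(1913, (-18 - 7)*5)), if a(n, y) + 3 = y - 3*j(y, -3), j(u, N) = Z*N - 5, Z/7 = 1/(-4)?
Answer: I*sqrt(2603427563069943)/4496754 ≈ 11.347*I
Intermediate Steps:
Z = -7/4 (Z = 7/(-4) = 7*(-1/4) = -7/4 ≈ -1.7500)
j(u, N) = -5 - 7*N/4 (j(u, N) = -7*N/4 - 5 = -5 - 7*N/4)
a(n, y) = -15/4 + y (a(n, y) = -3 + (y - 3*(-5 - 7/4*(-3))) = -3 + (y - 3*(-5 + 21/4)) = -3 + (y - 3*1/4) = -3 + (y - 3/4) = -3 + (-3/4 + y) = -15/4 + y)
sqrt(1/(-2373009 + 124632) + a(1913, (-18 - 7)*5)) = sqrt(1/(-2373009 + 124632) + (-15/4 + (-18 - 7)*5)) = sqrt(1/(-2248377) + (-15/4 - 25*5)) = sqrt(-1/2248377 + (-15/4 - 125)) = sqrt(-1/2248377 - 515/4) = sqrt(-1157914159/8993508) = I*sqrt(2603427563069943)/4496754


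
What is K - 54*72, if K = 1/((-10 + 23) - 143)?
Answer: -505441/130 ≈ -3888.0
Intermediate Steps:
K = -1/130 (K = 1/(13 - 143) = 1/(-130) = -1/130 ≈ -0.0076923)
K - 54*72 = -1/130 - 54*72 = -1/130 - 3888 = -505441/130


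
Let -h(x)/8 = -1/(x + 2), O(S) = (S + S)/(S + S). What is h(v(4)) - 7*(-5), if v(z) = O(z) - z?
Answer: 27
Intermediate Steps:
O(S) = 1 (O(S) = (2*S)/((2*S)) = (2*S)*(1/(2*S)) = 1)
v(z) = 1 - z
h(x) = 8/(2 + x) (h(x) = -(-8)/(x + 2) = -(-8)/(2 + x) = 8/(2 + x))
h(v(4)) - 7*(-5) = 8/(2 + (1 - 1*4)) - 7*(-5) = 8/(2 + (1 - 4)) + 35 = 8/(2 - 3) + 35 = 8/(-1) + 35 = 8*(-1) + 35 = -8 + 35 = 27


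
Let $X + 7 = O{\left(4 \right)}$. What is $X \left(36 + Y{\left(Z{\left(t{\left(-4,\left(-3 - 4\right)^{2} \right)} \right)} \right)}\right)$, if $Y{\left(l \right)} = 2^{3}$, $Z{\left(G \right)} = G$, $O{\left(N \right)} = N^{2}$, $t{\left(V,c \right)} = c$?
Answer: $396$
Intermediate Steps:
$X = 9$ ($X = -7 + 4^{2} = -7 + 16 = 9$)
$Y{\left(l \right)} = 8$
$X \left(36 + Y{\left(Z{\left(t{\left(-4,\left(-3 - 4\right)^{2} \right)} \right)} \right)}\right) = 9 \left(36 + 8\right) = 9 \cdot 44 = 396$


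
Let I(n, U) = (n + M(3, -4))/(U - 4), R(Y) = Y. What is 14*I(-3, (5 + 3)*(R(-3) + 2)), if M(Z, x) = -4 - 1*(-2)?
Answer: 35/6 ≈ 5.8333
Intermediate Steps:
M(Z, x) = -2 (M(Z, x) = -4 + 2 = -2)
I(n, U) = (-2 + n)/(-4 + U) (I(n, U) = (n - 2)/(U - 4) = (-2 + n)/(-4 + U))
14*I(-3, (5 + 3)*(R(-3) + 2)) = 14*((-2 - 3)/(-4 + (5 + 3)*(-3 + 2))) = 14*(-5/(-4 + 8*(-1))) = 14*(-5/(-4 - 8)) = 14*(-5/(-12)) = 14*(-1/12*(-5)) = 14*(5/12) = 35/6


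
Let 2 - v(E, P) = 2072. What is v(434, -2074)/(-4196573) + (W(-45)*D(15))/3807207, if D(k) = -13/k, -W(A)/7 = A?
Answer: 2245084687/5325740700537 ≈ 0.00042155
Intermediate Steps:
W(A) = -7*A
v(E, P) = -2070 (v(E, P) = 2 - 1*2072 = 2 - 2072 = -2070)
v(434, -2074)/(-4196573) + (W(-45)*D(15))/3807207 = -2070/(-4196573) + ((-7*(-45))*(-13/15))/3807207 = -2070*(-1/4196573) + (315*(-13*1/15))*(1/3807207) = 2070/4196573 + (315*(-13/15))*(1/3807207) = 2070/4196573 - 273*1/3807207 = 2070/4196573 - 91/1269069 = 2245084687/5325740700537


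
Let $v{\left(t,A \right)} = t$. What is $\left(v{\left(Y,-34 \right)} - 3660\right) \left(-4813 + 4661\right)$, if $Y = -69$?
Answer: $566808$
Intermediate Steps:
$\left(v{\left(Y,-34 \right)} - 3660\right) \left(-4813 + 4661\right) = \left(-69 - 3660\right) \left(-4813 + 4661\right) = \left(-3729\right) \left(-152\right) = 566808$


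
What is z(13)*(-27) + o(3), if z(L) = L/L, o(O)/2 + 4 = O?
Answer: -29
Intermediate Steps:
o(O) = -8 + 2*O
z(L) = 1
z(13)*(-27) + o(3) = 1*(-27) + (-8 + 2*3) = -27 + (-8 + 6) = -27 - 2 = -29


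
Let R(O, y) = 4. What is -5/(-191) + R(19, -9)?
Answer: 769/191 ≈ 4.0262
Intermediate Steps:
-5/(-191) + R(19, -9) = -5/(-191) + 4 = -1/191*(-5) + 4 = 5/191 + 4 = 769/191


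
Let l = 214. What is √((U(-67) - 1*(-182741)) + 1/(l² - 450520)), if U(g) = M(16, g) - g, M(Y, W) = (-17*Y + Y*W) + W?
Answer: √7428275907343287/202362 ≈ 425.91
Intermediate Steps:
M(Y, W) = W - 17*Y + W*Y (M(Y, W) = (-17*Y + W*Y) + W = W - 17*Y + W*Y)
U(g) = -272 + 16*g (U(g) = (g - 17*16 + g*16) - g = (g - 272 + 16*g) - g = (-272 + 17*g) - g = -272 + 16*g)
√((U(-67) - 1*(-182741)) + 1/(l² - 450520)) = √(((-272 + 16*(-67)) - 1*(-182741)) + 1/(214² - 450520)) = √(((-272 - 1072) + 182741) + 1/(45796 - 450520)) = √((-1344 + 182741) + 1/(-404724)) = √(181397 - 1/404724) = √(73415719427/404724) = √7428275907343287/202362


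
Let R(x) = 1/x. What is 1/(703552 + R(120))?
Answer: 120/84426241 ≈ 1.4214e-6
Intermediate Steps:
1/(703552 + R(120)) = 1/(703552 + 1/120) = 1/(84426241/120) = 120/84426241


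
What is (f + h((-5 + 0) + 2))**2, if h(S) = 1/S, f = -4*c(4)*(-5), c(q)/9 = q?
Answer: 4661281/9 ≈ 5.1792e+5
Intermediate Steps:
c(q) = 9*q
f = 720 (f = -4*(9*4)*(-5) = -4*36*(-5) = -144*(-5) = -1*(-720) = 720)
(f + h((-5 + 0) + 2))**2 = (720 + 1/((-5 + 0) + 2))**2 = (720 + 1/(-5 + 2))**2 = (720 + 1/(-3))**2 = (720 - 1/3)**2 = (2159/3)**2 = 4661281/9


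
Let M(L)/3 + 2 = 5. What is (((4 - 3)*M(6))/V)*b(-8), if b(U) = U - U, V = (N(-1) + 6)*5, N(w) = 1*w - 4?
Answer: 0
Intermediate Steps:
N(w) = -4 + w (N(w) = w - 4 = -4 + w)
M(L) = 9 (M(L) = -6 + 3*5 = -6 + 15 = 9)
V = 5 (V = ((-4 - 1) + 6)*5 = (-5 + 6)*5 = 1*5 = 5)
b(U) = 0
(((4 - 3)*M(6))/V)*b(-8) = (((4 - 3)*9)/5)*0 = ((1*9)*(⅕))*0 = (9*(⅕))*0 = (9/5)*0 = 0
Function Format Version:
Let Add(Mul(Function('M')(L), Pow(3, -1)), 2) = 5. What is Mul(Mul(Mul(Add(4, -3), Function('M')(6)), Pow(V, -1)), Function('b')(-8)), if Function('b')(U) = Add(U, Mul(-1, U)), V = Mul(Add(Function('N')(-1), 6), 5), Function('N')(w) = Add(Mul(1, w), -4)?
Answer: 0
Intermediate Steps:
Function('N')(w) = Add(-4, w) (Function('N')(w) = Add(w, -4) = Add(-4, w))
Function('M')(L) = 9 (Function('M')(L) = Add(-6, Mul(3, 5)) = Add(-6, 15) = 9)
V = 5 (V = Mul(Add(Add(-4, -1), 6), 5) = Mul(Add(-5, 6), 5) = Mul(1, 5) = 5)
Function('b')(U) = 0
Mul(Mul(Mul(Add(4, -3), Function('M')(6)), Pow(V, -1)), Function('b')(-8)) = Mul(Mul(Mul(Add(4, -3), 9), Pow(5, -1)), 0) = Mul(Mul(Mul(1, 9), Rational(1, 5)), 0) = Mul(Mul(9, Rational(1, 5)), 0) = Mul(Rational(9, 5), 0) = 0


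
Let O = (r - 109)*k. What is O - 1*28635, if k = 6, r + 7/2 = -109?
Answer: -29964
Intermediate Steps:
r = -225/2 (r = -7/2 - 109 = -225/2 ≈ -112.50)
O = -1329 (O = (-225/2 - 109)*6 = -443/2*6 = -1329)
O - 1*28635 = -1329 - 1*28635 = -1329 - 28635 = -29964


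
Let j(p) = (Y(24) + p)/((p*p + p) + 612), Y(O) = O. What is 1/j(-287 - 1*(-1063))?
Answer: 150891/200 ≈ 754.46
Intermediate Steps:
j(p) = (24 + p)/(612 + p + p**2) (j(p) = (24 + p)/((p*p + p) + 612) = (24 + p)/((p**2 + p) + 612) = (24 + p)/((p + p**2) + 612) = (24 + p)/(612 + p + p**2))
1/j(-287 - 1*(-1063)) = 1/((24 + (-287 - 1*(-1063)))/(612 + (-287 - 1*(-1063)) + (-287 - 1*(-1063))**2)) = 1/((24 + (-287 + 1063))/(612 + (-287 + 1063) + (-287 + 1063)**2)) = 1/((24 + 776)/(612 + 776 + 776**2)) = 1/(800/(612 + 776 + 602176)) = 1/(800/603564) = 1/((1/603564)*800) = 1/(200/150891) = 150891/200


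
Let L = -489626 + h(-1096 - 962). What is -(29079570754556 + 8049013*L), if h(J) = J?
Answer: -25121999846664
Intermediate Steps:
L = -491684 (L = -489626 + (-1096 - 962) = -489626 - 2058 = -491684)
-(29079570754556 + 8049013*L) = -8049013/(1/(3612812 - 491684)) = -8049013/(1/3121128) = -8049013/1/3121128 = -8049013*3121128 = -25121999846664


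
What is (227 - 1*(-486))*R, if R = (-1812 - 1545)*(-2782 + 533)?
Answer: 5383073709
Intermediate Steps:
R = 7549893 (R = -3357*(-2249) = 7549893)
(227 - 1*(-486))*R = (227 - 1*(-486))*7549893 = (227 + 486)*7549893 = 713*7549893 = 5383073709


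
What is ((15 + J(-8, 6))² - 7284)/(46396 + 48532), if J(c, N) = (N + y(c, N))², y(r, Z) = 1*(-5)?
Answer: -1757/23732 ≈ -0.074035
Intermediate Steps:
y(r, Z) = -5
J(c, N) = (-5 + N)² (J(c, N) = (N - 5)² = (-5 + N)²)
((15 + J(-8, 6))² - 7284)/(46396 + 48532) = ((15 + (-5 + 6)²)² - 7284)/(46396 + 48532) = ((15 + 1²)² - 7284)/94928 = ((15 + 1)² - 7284)*(1/94928) = (16² - 7284)*(1/94928) = (256 - 7284)*(1/94928) = -7028*1/94928 = -1757/23732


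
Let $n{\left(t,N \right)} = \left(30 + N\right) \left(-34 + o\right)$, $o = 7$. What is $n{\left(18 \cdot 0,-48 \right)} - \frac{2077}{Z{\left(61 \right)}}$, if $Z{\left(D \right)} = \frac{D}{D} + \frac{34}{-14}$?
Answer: $\frac{19399}{10} \approx 1939.9$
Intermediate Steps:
$n{\left(t,N \right)} = -810 - 27 N$ ($n{\left(t,N \right)} = \left(30 + N\right) \left(-34 + 7\right) = \left(30 + N\right) \left(-27\right) = -810 - 27 N$)
$Z{\left(D \right)} = - \frac{10}{7}$ ($Z{\left(D \right)} = 1 + 34 \left(- \frac{1}{14}\right) = 1 - \frac{17}{7} = - \frac{10}{7}$)
$n{\left(18 \cdot 0,-48 \right)} - \frac{2077}{Z{\left(61 \right)}} = \left(-810 - -1296\right) - \frac{2077}{- \frac{10}{7}} = \left(-810 + 1296\right) - 2077 \left(- \frac{7}{10}\right) = 486 - - \frac{14539}{10} = 486 + \frac{14539}{10} = \frac{19399}{10}$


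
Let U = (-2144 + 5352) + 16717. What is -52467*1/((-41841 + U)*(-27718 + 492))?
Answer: -52467/596685016 ≈ -8.7931e-5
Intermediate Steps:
U = 19925 (U = 3208 + 16717 = 19925)
-52467*1/((-41841 + U)*(-27718 + 492)) = -52467*1/((-41841 + 19925)*(-27718 + 492)) = -52467/((-27226*(-21916))) = -52467/596685016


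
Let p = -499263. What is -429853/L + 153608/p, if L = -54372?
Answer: 22917524907/3016214204 ≈ 7.5981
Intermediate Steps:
-429853/L + 153608/p = -429853/(-54372) + 153608/(-499263) = -429853*(-1/54372) + 153608*(-1/499263) = 429853/54372 - 153608/499263 = 22917524907/3016214204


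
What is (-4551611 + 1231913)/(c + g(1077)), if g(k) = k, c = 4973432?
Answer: -3319698/4974509 ≈ -0.66734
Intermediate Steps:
(-4551611 + 1231913)/(c + g(1077)) = (-4551611 + 1231913)/(4973432 + 1077) = -3319698/4974509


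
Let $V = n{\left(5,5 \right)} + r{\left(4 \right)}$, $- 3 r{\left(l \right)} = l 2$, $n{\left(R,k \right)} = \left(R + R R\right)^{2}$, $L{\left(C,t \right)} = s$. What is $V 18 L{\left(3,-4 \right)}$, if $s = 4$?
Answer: $64608$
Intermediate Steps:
$L{\left(C,t \right)} = 4$
$n{\left(R,k \right)} = \left(R + R^{2}\right)^{2}$
$r{\left(l \right)} = - \frac{2 l}{3}$ ($r{\left(l \right)} = - \frac{l 2}{3} = - \frac{2 l}{3}$)
$V = \frac{2692}{3}$ ($V = 5^{2} \left(1 + 5\right)^{2} - \frac{8}{3} = 25 \cdot 6^{2} - \frac{8}{3} = 25 \cdot 36 - \frac{8}{3} = 900 - \frac{8}{3} = \frac{2692}{3} \approx 897.33$)
$V 18 L{\left(3,-4 \right)} = \frac{2692}{3} \cdot 18 \cdot 4 = 16152 \cdot 4 = 64608$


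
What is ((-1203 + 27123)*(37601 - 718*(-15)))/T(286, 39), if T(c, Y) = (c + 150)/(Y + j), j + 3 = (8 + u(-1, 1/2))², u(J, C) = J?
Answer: 26642746800/109 ≈ 2.4443e+8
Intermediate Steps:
j = 46 (j = -3 + (8 - 1)² = -3 + 7² = -3 + 49 = 46)
T(c, Y) = (150 + c)/(46 + Y) (T(c, Y) = (c + 150)/(Y + 46) = (150 + c)/(46 + Y))
((-1203 + 27123)*(37601 - 718*(-15)))/T(286, 39) = ((-1203 + 27123)*(37601 - 718*(-15)))/(((150 + 286)/(46 + 39))) = (25920*(37601 + 10770))/((436/85)) = (25920*48371)/(((1/85)*436)) = 1253776320/(436/85) = 1253776320*(85/436) = 26642746800/109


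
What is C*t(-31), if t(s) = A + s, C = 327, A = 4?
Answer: -8829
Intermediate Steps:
t(s) = 4 + s
C*t(-31) = 327*(4 - 31) = 327*(-27) = -8829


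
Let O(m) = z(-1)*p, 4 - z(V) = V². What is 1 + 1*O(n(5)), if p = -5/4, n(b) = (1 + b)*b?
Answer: -11/4 ≈ -2.7500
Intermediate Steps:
z(V) = 4 - V²
n(b) = b*(1 + b)
p = -5/4 (p = -5*¼ = -5/4 ≈ -1.2500)
O(m) = -15/4 (O(m) = (4 - 1*(-1)²)*(-5/4) = (4 - 1*1)*(-5/4) = (4 - 1)*(-5/4) = 3*(-5/4) = -15/4)
1 + 1*O(n(5)) = 1 + 1*(-15/4) = 1 - 15/4 = -11/4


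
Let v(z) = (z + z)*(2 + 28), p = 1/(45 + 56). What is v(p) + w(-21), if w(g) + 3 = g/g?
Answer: -142/101 ≈ -1.4059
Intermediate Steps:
p = 1/101 ≈ 0.0099010
v(z) = 60*z (v(z) = (2*z)*30 = 60*z)
w(g) = -2 (w(g) = -3 + g/g = -3 + 1 = -2)
v(p) + w(-21) = 60*(1/101) - 2 = 60/101 - 2 = -142/101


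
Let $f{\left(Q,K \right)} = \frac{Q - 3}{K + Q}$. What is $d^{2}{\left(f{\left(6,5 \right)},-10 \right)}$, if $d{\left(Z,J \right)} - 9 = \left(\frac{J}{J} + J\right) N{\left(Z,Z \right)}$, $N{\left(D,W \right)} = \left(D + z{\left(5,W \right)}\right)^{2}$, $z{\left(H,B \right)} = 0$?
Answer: $\frac{1016064}{14641} \approx 69.399$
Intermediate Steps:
$f{\left(Q,K \right)} = \frac{-3 + Q}{K + Q}$
$N{\left(D,W \right)} = D^{2}$ ($N{\left(D,W \right)} = \left(D + 0\right)^{2} = D^{2}$)
$d{\left(Z,J \right)} = 9 + Z^{2} \left(1 + J\right)$ ($d{\left(Z,J \right)} = 9 + \left(\frac{J}{J} + J\right) Z^{2} = 9 + \left(1 + J\right) Z^{2} = 9 + Z^{2} \left(1 + J\right)$)
$d^{2}{\left(f{\left(6,5 \right)},-10 \right)} = \left(9 + \left(\frac{-3 + 6}{5 + 6}\right)^{2} - 10 \left(\frac{-3 + 6}{5 + 6}\right)^{2}\right)^{2} = \left(9 + \left(\frac{1}{11} \cdot 3\right)^{2} - 10 \left(\frac{1}{11} \cdot 3\right)^{2}\right)^{2} = \left(9 + \left(\frac{3}{11}\right)^{2} - 10 \left(\frac{3}{11}\right)^{2}\right)^{2} = \left(9 + \frac{9}{121} - \frac{90}{121}\right)^{2} = \left(\frac{1008}{121}\right)^{2} = \frac{1016064}{14641}$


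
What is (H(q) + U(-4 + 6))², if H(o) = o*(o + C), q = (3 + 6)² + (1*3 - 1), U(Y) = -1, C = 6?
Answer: 54552996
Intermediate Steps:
q = 83 (q = 9² + (3 - 1) = 81 + 2 = 83)
H(o) = o*(6 + o) (H(o) = o*(o + 6) = o*(6 + o))
(H(q) + U(-4 + 6))² = (83*(6 + 83) - 1)² = (83*89 - 1)² = (7387 - 1)² = 7386² = 54552996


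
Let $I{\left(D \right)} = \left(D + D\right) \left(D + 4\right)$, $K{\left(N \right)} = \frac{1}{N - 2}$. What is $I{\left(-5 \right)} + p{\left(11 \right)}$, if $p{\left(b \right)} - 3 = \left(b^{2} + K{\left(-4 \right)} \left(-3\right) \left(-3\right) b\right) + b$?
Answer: $\frac{257}{2} \approx 128.5$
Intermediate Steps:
$K{\left(N \right)} = \frac{1}{-2 + N}$
$I{\left(D \right)} = 2 D \left(4 + D\right)$
$p{\left(b \right)} = 3 + b^{2} - \frac{b}{2}$ ($p{\left(b \right)} = 3 + \left(\left(b^{2} + \frac{1}{-2 - 4} \left(-3\right) \left(-3\right) b\right) + b\right) = 3 + \left(\left(b^{2} + \frac{1}{-6} \left(-3\right) \left(-3\right) b\right) + b\right) = 3 + \left(\left(b^{2} + \left(- \frac{1}{6}\right) \left(-3\right) \left(-3\right) b\right) + b\right) = 3 + \left(\left(b^{2} + \frac{1}{2} \left(-3\right) b\right) + b\right) = 3 + \left(\left(b^{2} - \frac{3 b}{2}\right) + b\right) = 3 + \left(b^{2} - \frac{b}{2}\right) = 3 + b^{2} - \frac{b}{2}$)
$I{\left(-5 \right)} + p{\left(11 \right)} = 2 \left(-5\right) \left(4 - 5\right) + \left(3 + 11^{2} - \frac{11}{2}\right) = 2 \left(-5\right) \left(-1\right) + \left(3 + 121 - \frac{11}{2}\right) = 10 + \frac{237}{2} = \frac{257}{2}$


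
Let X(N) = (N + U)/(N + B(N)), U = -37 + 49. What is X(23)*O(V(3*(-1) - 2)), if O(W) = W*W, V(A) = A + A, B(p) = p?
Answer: 1750/23 ≈ 76.087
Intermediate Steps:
V(A) = 2*A
U = 12
O(W) = W**2
X(N) = (12 + N)/(2*N) (X(N) = (N + 12)/(N + N) = (12 + N)/((2*N)) = (12 + N)*(1/(2*N)) = (12 + N)/(2*N))
X(23)*O(V(3*(-1) - 2)) = ((1/2)*(12 + 23)/23)*(2*(3*(-1) - 2))**2 = ((1/2)*(1/23)*35)*(2*(-3 - 2))**2 = 35*(2*(-5))**2/46 = (35/46)*(-10)**2 = (35/46)*100 = 1750/23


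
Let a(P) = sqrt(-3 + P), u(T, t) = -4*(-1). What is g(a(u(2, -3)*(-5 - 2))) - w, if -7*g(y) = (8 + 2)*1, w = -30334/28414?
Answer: -35901/99449 ≈ -0.36100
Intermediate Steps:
u(T, t) = 4
w = -15167/14207 (w = -30334*1/28414 = -15167/14207 ≈ -1.0676)
g(y) = -10/7 (g(y) = -(8 + 2)/7 = -10/7)
g(a(u(2, -3)*(-5 - 2))) - w = -10/7 - 1*(-15167/14207) = -10/7 + 15167/14207 = -35901/99449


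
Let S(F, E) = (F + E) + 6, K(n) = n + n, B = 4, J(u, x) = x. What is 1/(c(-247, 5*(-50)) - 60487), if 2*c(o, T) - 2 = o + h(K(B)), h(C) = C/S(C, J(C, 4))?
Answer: -18/1090967 ≈ -1.6499e-5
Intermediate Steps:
K(n) = 2*n
S(F, E) = 6 + E + F (S(F, E) = (E + F) + 6 = 6 + E + F)
h(C) = C/(10 + C) (h(C) = C/(6 + 4 + C) = C/(10 + C))
c(o, T) = 11/9 + o/2 (c(o, T) = 1 + (o + (2*4)/(10 + 2*4))/2 = 1 + (o + 8/(10 + 8))/2 = 1 + (o + 8/18)/2 = 1 + (o + 8*(1/18))/2 = 1 + (o + 4/9)/2 = 1 + (4/9 + o)/2 = 1 + (2/9 + o/2) = 11/9 + o/2)
1/(c(-247, 5*(-50)) - 60487) = 1/((11/9 + (½)*(-247)) - 60487) = 1/((11/9 - 247/2) - 60487) = 1/(-2201/18 - 60487) = 1/(-1090967/18) = -18/1090967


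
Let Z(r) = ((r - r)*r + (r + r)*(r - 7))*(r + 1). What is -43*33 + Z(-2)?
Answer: -1455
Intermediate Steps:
Z(r) = 2*r*(1 + r)*(-7 + r) (Z(r) = (0*r + (2*r)*(-7 + r))*(1 + r) = (0 + 2*r*(-7 + r))*(1 + r) = (2*r*(-7 + r))*(1 + r) = 2*r*(1 + r)*(-7 + r))
-43*33 + Z(-2) = -43*33 + 2*(-2)*(-7 + (-2)² - 6*(-2)) = -1419 + 2*(-2)*(-7 + 4 + 12) = -1419 + 2*(-2)*9 = -1419 - 36 = -1455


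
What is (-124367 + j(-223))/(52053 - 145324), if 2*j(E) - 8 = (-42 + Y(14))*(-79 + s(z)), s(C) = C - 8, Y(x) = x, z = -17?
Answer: 122907/93271 ≈ 1.3177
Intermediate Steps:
s(C) = -8 + C
j(E) = 1460 (j(E) = 4 + ((-42 + 14)*(-79 + (-8 - 17)))/2 = 4 + (-28*(-79 - 25))/2 = 4 + (-28*(-104))/2 = 4 + (½)*2912 = 4 + 1456 = 1460)
(-124367 + j(-223))/(52053 - 145324) = (-124367 + 1460)/(52053 - 145324) = -122907/(-93271) = -122907*(-1/93271) = 122907/93271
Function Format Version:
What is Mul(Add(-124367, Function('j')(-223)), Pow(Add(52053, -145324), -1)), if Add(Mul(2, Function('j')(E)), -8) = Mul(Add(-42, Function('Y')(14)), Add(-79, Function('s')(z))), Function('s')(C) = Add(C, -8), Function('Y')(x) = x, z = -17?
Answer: Rational(122907, 93271) ≈ 1.3177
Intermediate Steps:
Function('s')(C) = Add(-8, C)
Function('j')(E) = 1460 (Function('j')(E) = Add(4, Mul(Rational(1, 2), Mul(Add(-42, 14), Add(-79, Add(-8, -17))))) = Add(4, Mul(Rational(1, 2), Mul(-28, Add(-79, -25)))) = Add(4, Mul(Rational(1, 2), Mul(-28, -104))) = Add(4, Mul(Rational(1, 2), 2912)) = Add(4, 1456) = 1460)
Mul(Add(-124367, Function('j')(-223)), Pow(Add(52053, -145324), -1)) = Mul(Add(-124367, 1460), Pow(Add(52053, -145324), -1)) = Mul(-122907, Pow(-93271, -1)) = Mul(-122907, Rational(-1, 93271)) = Rational(122907, 93271)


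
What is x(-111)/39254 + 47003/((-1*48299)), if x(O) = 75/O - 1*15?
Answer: -34147538307/35074685501 ≈ -0.97357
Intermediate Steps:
x(O) = -15 + 75/O (x(O) = 75/O - 15 = -15 + 75/O)
x(-111)/39254 + 47003/((-1*48299)) = (-15 + 75/(-111))/39254 + 47003/((-1*48299)) = (-15 + 75*(-1/111))*(1/39254) + 47003/(-48299) = (-15 - 25/37)*(1/39254) + 47003*(-1/48299) = -580/37*1/39254 - 47003/48299 = -290/726199 - 47003/48299 = -34147538307/35074685501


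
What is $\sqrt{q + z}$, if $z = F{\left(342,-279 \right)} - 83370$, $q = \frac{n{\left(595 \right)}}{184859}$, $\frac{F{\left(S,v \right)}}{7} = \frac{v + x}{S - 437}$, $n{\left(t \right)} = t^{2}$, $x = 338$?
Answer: $\frac{i \sqrt{25712889346855323410}}{17561605} \approx 288.74 i$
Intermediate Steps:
$F{\left(S,v \right)} = \frac{7 \left(338 + v\right)}{-437 + S}$ ($F{\left(S,v \right)} = 7 \frac{v + 338}{S - 437} = 7 \frac{338 + v}{-437 + S} = \frac{7 \left(338 + v\right)}{-437 + S}$)
$q = \frac{354025}{184859}$ ($q = \frac{595^{2}}{184859} = 354025 \cdot \frac{1}{184859} = \frac{354025}{184859} \approx 1.9151$)
$z = - \frac{7920563}{95}$ ($z = \frac{7 \left(338 - 279\right)}{-437 + 342} - 83370 = 7 \frac{1}{-95} \cdot 59 - 83370 = 7 \left(- \frac{1}{95}\right) 59 - 83370 = - \frac{413}{95} - 83370 = - \frac{7920563}{95} \approx -83374.0$)
$\sqrt{q + z} = \sqrt{\frac{354025}{184859} - \frac{7920563}{95}} = \sqrt{- \frac{1464153723242}{17561605}} = \frac{i \sqrt{25712889346855323410}}{17561605}$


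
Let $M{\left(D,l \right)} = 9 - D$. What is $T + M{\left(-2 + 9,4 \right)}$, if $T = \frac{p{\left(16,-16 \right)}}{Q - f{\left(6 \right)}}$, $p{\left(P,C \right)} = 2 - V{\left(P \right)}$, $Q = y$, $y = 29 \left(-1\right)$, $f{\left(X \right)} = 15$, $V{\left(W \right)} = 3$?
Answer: $\frac{89}{44} \approx 2.0227$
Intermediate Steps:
$y = -29$
$Q = -29$
$p{\left(P,C \right)} = -1$ ($p{\left(P,C \right)} = 2 - 3 = -1$)
$T = \frac{1}{44}$ ($T = - \frac{1}{-29 - 15} = - \frac{1}{-44} = \left(-1\right) \left(- \frac{1}{44}\right) = \frac{1}{44} \approx 0.022727$)
$T + M{\left(-2 + 9,4 \right)} = \frac{1}{44} + \left(9 - \left(-2 + 9\right)\right) = \frac{1}{44} + \left(9 - 7\right) = \frac{1}{44} + 2 = \frac{89}{44}$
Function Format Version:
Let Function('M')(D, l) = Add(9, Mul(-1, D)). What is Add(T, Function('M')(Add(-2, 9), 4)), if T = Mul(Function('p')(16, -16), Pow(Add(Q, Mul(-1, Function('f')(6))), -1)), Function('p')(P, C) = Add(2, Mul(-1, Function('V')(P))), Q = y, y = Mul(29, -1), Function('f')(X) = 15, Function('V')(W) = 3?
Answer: Rational(89, 44) ≈ 2.0227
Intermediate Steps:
y = -29
Q = -29
Function('p')(P, C) = -1 (Function('p')(P, C) = Add(2, Mul(-1, 3)) = Add(2, -3) = -1)
T = Rational(1, 44) (T = Mul(-1, Pow(Add(-29, Mul(-1, 15)), -1)) = Mul(-1, Pow(Add(-29, -15), -1)) = Mul(-1, Pow(-44, -1)) = Mul(-1, Rational(-1, 44)) = Rational(1, 44) ≈ 0.022727)
Add(T, Function('M')(Add(-2, 9), 4)) = Add(Rational(1, 44), Add(9, Mul(-1, Add(-2, 9)))) = Add(Rational(1, 44), Add(9, Mul(-1, 7))) = Add(Rational(1, 44), Add(9, -7)) = Add(Rational(1, 44), 2) = Rational(89, 44)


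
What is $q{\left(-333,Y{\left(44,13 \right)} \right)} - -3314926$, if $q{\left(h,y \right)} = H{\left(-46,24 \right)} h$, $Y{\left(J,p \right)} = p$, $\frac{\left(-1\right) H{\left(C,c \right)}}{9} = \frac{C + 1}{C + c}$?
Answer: $\frac{73063237}{22} \approx 3.3211 \cdot 10^{6}$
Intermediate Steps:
$H{\left(C,c \right)} = - \frac{9 \left(1 + C\right)}{C + c}$ ($H{\left(C,c \right)} = - 9 \frac{C + 1}{C + c} = - 9 \frac{1 + C}{C + c} = - \frac{9 \left(1 + C\right)}{C + c}$)
$q{\left(h,y \right)} = - \frac{405 h}{22}$ ($q{\left(h,y \right)} = \frac{9 \left(-1 - -46\right)}{-46 + 24} h = \frac{9 \left(-1 + 46\right)}{-22} h = 9 \left(- \frac{1}{22}\right) 45 h = - \frac{405 h}{22}$)
$q{\left(-333,Y{\left(44,13 \right)} \right)} - -3314926 = \left(- \frac{405}{22}\right) \left(-333\right) - -3314926 = \frac{134865}{22} + 3314926 = \frac{73063237}{22}$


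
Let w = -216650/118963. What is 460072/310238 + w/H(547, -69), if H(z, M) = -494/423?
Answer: 13867127229521/4557995134459 ≈ 3.0424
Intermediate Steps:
w = -216650/118963 (w = -216650*1/118963 = -216650/118963 ≈ -1.8212)
H(z, M) = -494/423 (H(z, M) = -494*1/423 = -494/423)
460072/310238 + w/H(547, -69) = 460072/310238 - 216650/(118963*(-494/423)) = 460072*(1/310238) - 216650/118963*(-423/494) = 230036/155119 + 45821475/29383861 = 13867127229521/4557995134459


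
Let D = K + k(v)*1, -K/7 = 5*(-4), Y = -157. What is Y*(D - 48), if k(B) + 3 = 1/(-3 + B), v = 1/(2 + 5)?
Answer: -278361/20 ≈ -13918.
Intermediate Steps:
v = 1/7 ≈ 0.14286
k(B) = -3 + 1/(-3 + B)
K = 140 (K = -35*(-4) = -7*(-20) = 140)
D = 2733/20 (D = 140 + ((10 - 3*1/7)/(-3 + 1/7))*1 = 140 + ((10 - 3/7)/(-20/7))*1 = 140 - 7/20*67/7*1 = 140 - 67/20*1 = 140 - 67/20 = 2733/20 ≈ 136.65)
Y*(D - 48) = -157*(2733/20 - 48) = -157*1773/20 = -278361/20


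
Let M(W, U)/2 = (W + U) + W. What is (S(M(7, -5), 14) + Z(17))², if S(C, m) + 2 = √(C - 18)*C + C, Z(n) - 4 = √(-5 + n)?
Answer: 412 + 80*√3 ≈ 550.56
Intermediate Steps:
M(W, U) = 2*U + 4*W (M(W, U) = 2*((W + U) + W) = 2*((U + W) + W) = 2*(U + 2*W) = 2*U + 4*W)
Z(n) = 4 + √(-5 + n)
S(C, m) = -2 + C + C*√(-18 + C) (S(C, m) = -2 + (√(C - 18)*C + C) = -2 + (√(-18 + C)*C + C) = -2 + (C*√(-18 + C) + C) = -2 + (C + C*√(-18 + C)) = -2 + C + C*√(-18 + C))
(S(M(7, -5), 14) + Z(17))² = ((-2 + (2*(-5) + 4*7) + (2*(-5) + 4*7)*√(-18 + (2*(-5) + 4*7))) + (4 + √(-5 + 17)))² = ((-2 + (-10 + 28) + (-10 + 28)*√(-18 + (-10 + 28))) + (4 + √12))² = ((-2 + 18 + 18*√(-18 + 18)) + (4 + 2*√3))² = ((-2 + 18 + 18*√0) + (4 + 2*√3))² = ((-2 + 18 + 18*0) + (4 + 2*√3))² = ((-2 + 18 + 0) + (4 + 2*√3))² = (16 + (4 + 2*√3))² = (20 + 2*√3)²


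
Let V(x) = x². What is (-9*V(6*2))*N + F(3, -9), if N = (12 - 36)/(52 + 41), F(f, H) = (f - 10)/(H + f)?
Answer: 62425/186 ≈ 335.62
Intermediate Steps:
F(f, H) = (-10 + f)/(H + f)
N = -8/31 (N = -24/93 = -24*1/93 = -8/31 ≈ -0.25806)
(-9*V(6*2))*N + F(3, -9) = -9*(6*2)²*(-8/31) + (-10 + 3)/(-9 + 3) = -9*12²*(-8/31) - 7/(-6) = -9*144*(-8/31) - ⅙*(-7) = -1296*(-8/31) + 7/6 = 10368/31 + 7/6 = 62425/186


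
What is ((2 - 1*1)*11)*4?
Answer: 44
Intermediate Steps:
((2 - 1*1)*11)*4 = ((2 - 1)*11)*4 = (1*11)*4 = 11*4 = 44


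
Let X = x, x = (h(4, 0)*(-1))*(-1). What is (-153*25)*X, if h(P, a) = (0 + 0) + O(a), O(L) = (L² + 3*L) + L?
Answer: 0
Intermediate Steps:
O(L) = L² + 4*L
h(P, a) = a*(4 + a) (h(P, a) = (0 + 0) + a*(4 + a) = 0 + a*(4 + a) = a*(4 + a))
x = 0 (x = ((0*(4 + 0))*(-1))*(-1) = ((0*4)*(-1))*(-1) = (0*(-1))*(-1) = 0*(-1) = 0)
X = 0
(-153*25)*X = -153*25*0 = -3825*0 = 0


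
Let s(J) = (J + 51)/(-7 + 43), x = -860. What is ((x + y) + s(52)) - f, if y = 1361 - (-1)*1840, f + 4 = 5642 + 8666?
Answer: -430565/36 ≈ -11960.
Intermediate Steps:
f = 14304 (f = -4 + (5642 + 8666) = -4 + 14308 = 14304)
s(J) = 17/12 + J/36 (s(J) = (51 + J)/36 = (51 + J)*(1/36) = 17/12 + J/36)
y = 3201 (y = 1361 - 1*(-1840) = 1361 + 1840 = 3201)
((x + y) + s(52)) - f = ((-860 + 3201) + (17/12 + (1/36)*52)) - 1*14304 = (2341 + (17/12 + 13/9)) - 14304 = (2341 + 103/36) - 14304 = 84379/36 - 14304 = -430565/36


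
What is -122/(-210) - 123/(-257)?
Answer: 28592/26985 ≈ 1.0596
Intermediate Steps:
-122/(-210) - 123/(-257) = -122*(-1/210) - 123*(-1/257) = 61/105 + 123/257 = 28592/26985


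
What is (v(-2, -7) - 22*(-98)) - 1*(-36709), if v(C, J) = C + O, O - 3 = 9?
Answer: 38875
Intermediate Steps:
O = 12 (O = 3 + 9 = 12)
v(C, J) = 12 + C (v(C, J) = C + 12 = 12 + C)
(v(-2, -7) - 22*(-98)) - 1*(-36709) = ((12 - 2) - 22*(-98)) - 1*(-36709) = (10 + 2156) + 36709 = 2166 + 36709 = 38875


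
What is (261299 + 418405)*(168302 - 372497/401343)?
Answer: 15303865689740552/133781 ≈ 1.1439e+11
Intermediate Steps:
(261299 + 418405)*(168302 - 372497/401343) = 679704*(168302 - 372497*1/401343) = 679704*(168302 - 372497/401343) = 679704*(67546457089/401343) = 15303865689740552/133781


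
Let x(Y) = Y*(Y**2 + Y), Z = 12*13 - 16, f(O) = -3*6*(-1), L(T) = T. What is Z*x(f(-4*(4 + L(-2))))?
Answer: 861840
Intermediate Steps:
f(O) = 18 (f(O) = -18*(-1) = 18)
Z = 140 (Z = 156 - 16 = 140)
x(Y) = Y*(Y + Y**2)
Z*x(f(-4*(4 + L(-2)))) = 140*(18**2*(1 + 18)) = 140*(324*19) = 140*6156 = 861840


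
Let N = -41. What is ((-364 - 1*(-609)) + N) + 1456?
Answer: 1660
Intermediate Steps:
((-364 - 1*(-609)) + N) + 1456 = ((-364 - 1*(-609)) - 41) + 1456 = ((-364 + 609) - 41) + 1456 = (245 - 41) + 1456 = 204 + 1456 = 1660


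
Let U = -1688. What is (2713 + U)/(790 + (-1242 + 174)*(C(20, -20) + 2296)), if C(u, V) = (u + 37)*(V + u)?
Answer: -1025/2451338 ≈ -0.00041814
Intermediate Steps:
C(u, V) = (37 + u)*(V + u)
(2713 + U)/(790 + (-1242 + 174)*(C(20, -20) + 2296)) = (2713 - 1688)/(790 + (-1242 + 174)*((20**2 + 37*(-20) + 37*20 - 20*20) + 2296)) = 1025/(790 - 1068*((400 - 740 + 740 - 400) + 2296)) = 1025/(790 - 1068*(0 + 2296)) = 1025/(790 - 1068*2296) = 1025/(790 - 2452128) = 1025/(-2451338) = 1025*(-1/2451338) = -1025/2451338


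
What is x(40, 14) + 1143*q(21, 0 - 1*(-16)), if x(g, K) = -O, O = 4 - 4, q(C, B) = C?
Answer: 24003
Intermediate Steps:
O = 0
x(g, K) = 0 (x(g, K) = -1*0 = 0)
x(40, 14) + 1143*q(21, 0 - 1*(-16)) = 0 + 1143*21 = 0 + 24003 = 24003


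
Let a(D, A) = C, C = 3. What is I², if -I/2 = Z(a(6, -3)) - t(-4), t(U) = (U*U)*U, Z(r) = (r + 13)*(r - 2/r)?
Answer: 369664/9 ≈ 41074.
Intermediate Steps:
a(D, A) = 3
Z(r) = (13 + r)*(r - 2/r)
t(U) = U³ (t(U) = U²*U = U³)
I = -608/3 (I = -2*((-2 + 3² - 26/3 + 13*3) - 1*(-4)³) = -2*((-2 + 9 - 26*⅓ + 39) - 1*(-64)) = -2*((-2 + 9 - 26/3 + 39) + 64) = -2*(112/3 + 64) = -2*304/3 = -608/3 ≈ -202.67)
I² = (-608/3)² = 369664/9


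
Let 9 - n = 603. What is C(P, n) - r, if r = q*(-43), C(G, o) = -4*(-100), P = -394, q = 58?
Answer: 2894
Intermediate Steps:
n = -594 (n = 9 - 1*603 = 9 - 603 = -594)
C(G, o) = 400
r = -2494 (r = 58*(-43) = -2494)
C(P, n) - r = 400 - 1*(-2494) = 400 + 2494 = 2894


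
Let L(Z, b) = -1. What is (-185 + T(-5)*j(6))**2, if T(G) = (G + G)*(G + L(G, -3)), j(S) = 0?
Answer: 34225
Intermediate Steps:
T(G) = 2*G*(-1 + G) (T(G) = (G + G)*(G - 1) = (2*G)*(-1 + G) = 2*G*(-1 + G))
(-185 + T(-5)*j(6))**2 = (-185 + (2*(-5)*(-1 - 5))*0)**2 = (-185 + (2*(-5)*(-6))*0)**2 = (-185 + 60*0)**2 = (-185 + 0)**2 = (-185)**2 = 34225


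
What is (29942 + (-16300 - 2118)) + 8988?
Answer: 20512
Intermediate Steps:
(29942 + (-16300 - 2118)) + 8988 = (29942 - 18418) + 8988 = 11524 + 8988 = 20512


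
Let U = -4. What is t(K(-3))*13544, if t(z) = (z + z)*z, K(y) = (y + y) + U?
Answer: 2708800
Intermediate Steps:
K(y) = -4 + 2*y (K(y) = (y + y) - 4 = 2*y - 4 = -4 + 2*y)
t(z) = 2*z² (t(z) = (2*z)*z = 2*z²)
t(K(-3))*13544 = (2*(-4 + 2*(-3))²)*13544 = (2*(-4 - 6)²)*13544 = (2*(-10)²)*13544 = (2*100)*13544 = 200*13544 = 2708800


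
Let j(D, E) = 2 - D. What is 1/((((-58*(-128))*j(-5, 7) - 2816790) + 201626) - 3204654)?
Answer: -1/5767850 ≈ -1.7337e-7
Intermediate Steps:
1/((((-58*(-128))*j(-5, 7) - 2816790) + 201626) - 3204654) = 1/((((-58*(-128))*(2 - 1*(-5)) - 2816790) + 201626) - 3204654) = 1/(((7424*(2 + 5) - 2816790) + 201626) - 3204654) = 1/(((7424*7 - 2816790) + 201626) - 3204654) = 1/(((51968 - 2816790) + 201626) - 3204654) = 1/((-2764822 + 201626) - 3204654) = 1/(-2563196 - 3204654) = 1/(-5767850) = -1/5767850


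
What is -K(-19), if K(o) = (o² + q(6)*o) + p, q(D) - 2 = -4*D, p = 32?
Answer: -811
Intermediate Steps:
q(D) = 2 - 4*D
K(o) = 32 + o² - 22*o (K(o) = (o² + (2 - 4*6)*o) + 32 = (o² + (2 - 24)*o) + 32 = (o² - 22*o) + 32 = 32 + o² - 22*o)
-K(-19) = -(32 + (-19)² - 22*(-19)) = -(32 + 361 + 418) = -1*811 = -811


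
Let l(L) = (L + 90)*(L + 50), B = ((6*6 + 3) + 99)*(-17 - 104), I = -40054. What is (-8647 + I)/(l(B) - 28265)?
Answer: -48701/276461719 ≈ -0.00017616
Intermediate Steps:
B = -16698 (B = ((36 + 3) + 99)*(-121) = (39 + 99)*(-121) = 138*(-121) = -16698)
l(L) = (50 + L)*(90 + L) (l(L) = (90 + L)*(50 + L) = (50 + L)*(90 + L))
(-8647 + I)/(l(B) - 28265) = (-8647 - 40054)/((4500 + (-16698)² + 140*(-16698)) - 28265) = -48701/((4500 + 278823204 - 2337720) - 28265) = -48701/(276489984 - 28265) = -48701/276461719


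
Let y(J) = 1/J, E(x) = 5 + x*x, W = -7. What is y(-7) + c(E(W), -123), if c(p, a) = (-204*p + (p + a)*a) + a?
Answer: -18565/7 ≈ -2652.1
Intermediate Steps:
E(x) = 5 + x**2
c(p, a) = a - 204*p + a*(a + p) (c(p, a) = (-204*p + (a + p)*a) + a = (-204*p + a*(a + p)) + a = a - 204*p + a*(a + p))
y(-7) + c(E(W), -123) = 1/(-7) + (-123 + (-123)**2 - 204*(5 + (-7)**2) - 123*(5 + (-7)**2)) = -1/7 + (-123 + 15129 - 204*(5 + 49) - 123*(5 + 49)) = -1/7 + (-123 + 15129 - 204*54 - 123*54) = -1/7 + (-123 + 15129 - 11016 - 6642) = -1/7 - 2652 = -18565/7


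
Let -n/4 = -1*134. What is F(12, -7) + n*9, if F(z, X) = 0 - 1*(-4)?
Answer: 4828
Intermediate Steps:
n = 536 (n = -(-4)*134 = -4*(-134) = 536)
F(z, X) = 4 (F(z, X) = 0 + 4 = 4)
F(12, -7) + n*9 = 4 + 536*9 = 4 + 4824 = 4828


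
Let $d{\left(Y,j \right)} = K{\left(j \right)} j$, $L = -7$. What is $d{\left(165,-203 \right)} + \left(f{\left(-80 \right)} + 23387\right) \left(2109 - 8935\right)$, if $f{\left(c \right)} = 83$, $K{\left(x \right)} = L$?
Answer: $-160204799$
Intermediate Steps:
$K{\left(x \right)} = -7$
$d{\left(Y,j \right)} = - 7 j$
$d{\left(165,-203 \right)} + \left(f{\left(-80 \right)} + 23387\right) \left(2109 - 8935\right) = \left(-7\right) \left(-203\right) + \left(83 + 23387\right) \left(2109 - 8935\right) = 1421 + 23470 \left(-6826\right) = 1421 - 160206220 = -160204799$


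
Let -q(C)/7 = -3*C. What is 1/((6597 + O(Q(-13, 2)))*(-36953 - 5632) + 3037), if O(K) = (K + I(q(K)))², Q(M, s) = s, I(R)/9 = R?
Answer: -1/6430204208 ≈ -1.5552e-10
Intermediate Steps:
q(C) = 21*C (q(C) = -(-21)*C = 21*C)
I(R) = 9*R
O(K) = 36100*K² (O(K) = (K + 9*(21*K))² = (K + 189*K)² = (190*K)² = 36100*K²)
1/((6597 + O(Q(-13, 2)))*(-36953 - 5632) + 3037) = 1/((6597 + 36100*2²)*(-36953 - 5632) + 3037) = 1/((6597 + 36100*4)*(-42585) + 3037) = 1/((6597 + 144400)*(-42585) + 3037) = 1/(150997*(-42585) + 3037) = 1/(-6430207245 + 3037) = 1/(-6430204208) = -1/6430204208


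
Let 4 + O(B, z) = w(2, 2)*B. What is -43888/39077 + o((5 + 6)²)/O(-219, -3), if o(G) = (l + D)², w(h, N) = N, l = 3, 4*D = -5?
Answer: -312290709/276352544 ≈ -1.1300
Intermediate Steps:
D = -5/4 (D = (¼)*(-5) = -5/4 ≈ -1.2500)
O(B, z) = -4 + 2*B
o(G) = 49/16 (o(G) = (3 - 5/4)² = (7/4)² = 49/16)
-43888/39077 + o((5 + 6)²)/O(-219, -3) = -43888/39077 + 49/(16*(-4 + 2*(-219))) = -43888*1/39077 + 49/(16*(-4 - 438)) = -43888/39077 + (49/16)/(-442) = -43888/39077 + (49/16)*(-1/442) = -43888/39077 - 49/7072 = -312290709/276352544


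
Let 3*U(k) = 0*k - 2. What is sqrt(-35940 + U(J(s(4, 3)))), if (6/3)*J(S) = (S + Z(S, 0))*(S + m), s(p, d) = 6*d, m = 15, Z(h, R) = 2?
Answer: 13*I*sqrt(1914)/3 ≈ 189.58*I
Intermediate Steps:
J(S) = (2 + S)*(15 + S)/2 (J(S) = ((S + 2)*(S + 15))/2 = ((2 + S)*(15 + S))/2 = (2 + S)*(15 + S)/2)
U(k) = -2/3 (U(k) = (0*k - 2)/3 = (0 - 2)/3 = (1/3)*(-2) = -2/3)
sqrt(-35940 + U(J(s(4, 3)))) = sqrt(-35940 - 2/3) = sqrt(-107822/3) = 13*I*sqrt(1914)/3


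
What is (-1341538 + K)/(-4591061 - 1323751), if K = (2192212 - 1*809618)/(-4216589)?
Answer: 1414178939119/6235082804067 ≈ 0.22681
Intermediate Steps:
K = -1382594/4216589 (K = (2192212 - 809618)*(-1/4216589) = 1382594*(-1/4216589) = -1382594/4216589 ≈ -0.32789)
(-1341538 + K)/(-4591061 - 1323751) = (-1341538 - 1382594/4216589)/(-4591061 - 1323751) = -5656715756476/4216589/(-5914812) = -5656715756476/4216589*(-1/5914812) = 1414178939119/6235082804067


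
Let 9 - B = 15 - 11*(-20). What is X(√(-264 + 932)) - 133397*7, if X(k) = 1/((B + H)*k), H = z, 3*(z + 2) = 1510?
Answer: -933779 + 3*√167/275884 ≈ -9.3378e+5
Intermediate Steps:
z = 1504/3 (z = -2 + (⅓)*1510 = -2 + 1510/3 = 1504/3 ≈ 501.33)
H = 1504/3 ≈ 501.33
B = -226 (B = 9 - (15 - 11*(-20)) = 9 - (15 + 220) = 9 - 1*235 = 9 - 235 = -226)
X(k) = 3/(826*k) (X(k) = 1/((-226 + 1504/3)*k) = 1/((826/3)*k) = 3/(826*k))
X(√(-264 + 932)) - 133397*7 = 3/(826*(√(-264 + 932))) - 133397*7 = 3/(826*(√668)) - 933779 = 3/(826*((2*√167))) - 933779 = 3*(√167/334)/826 - 933779 = 3*√167/275884 - 933779 = -933779 + 3*√167/275884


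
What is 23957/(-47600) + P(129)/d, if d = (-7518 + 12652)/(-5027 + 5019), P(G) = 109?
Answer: -4838307/7187600 ≈ -0.67315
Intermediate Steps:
d = -2567/4 (d = 5134/(-8) = 5134*(-⅛) = -2567/4 ≈ -641.75)
23957/(-47600) + P(129)/d = 23957/(-47600) + 109/(-2567/4) = 23957*(-1/47600) + 109*(-4/2567) = -23957/47600 - 436/2567 = -4838307/7187600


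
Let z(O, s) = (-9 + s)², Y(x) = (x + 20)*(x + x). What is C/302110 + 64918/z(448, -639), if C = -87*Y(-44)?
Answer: -14385615899/31714299360 ≈ -0.45360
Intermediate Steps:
Y(x) = 2*x*(20 + x) (Y(x) = (20 + x)*(2*x) = 2*x*(20 + x))
C = -183744 (C = -174*(-44)*(20 - 44) = -174*(-44)*(-24) = -87*2112 = -183744)
C/302110 + 64918/z(448, -639) = -183744/302110 + 64918/((-9 - 639)²) = -183744*1/302110 + 64918/((-648)²) = -91872/151055 + 64918/419904 = -91872/151055 + 64918*(1/419904) = -91872/151055 + 32459/209952 = -14385615899/31714299360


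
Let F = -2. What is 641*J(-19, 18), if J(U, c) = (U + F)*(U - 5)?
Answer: 323064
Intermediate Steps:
J(U, c) = (-5 + U)*(-2 + U) (J(U, c) = (U - 2)*(U - 5) = (-2 + U)*(-5 + U) = (-5 + U)*(-2 + U))
641*J(-19, 18) = 641*(10 + (-19)² - 7*(-19)) = 641*(10 + 361 + 133) = 641*504 = 323064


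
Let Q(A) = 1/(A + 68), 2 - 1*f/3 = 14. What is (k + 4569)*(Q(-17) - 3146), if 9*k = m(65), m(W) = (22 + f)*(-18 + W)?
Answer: -6492086035/459 ≈ -1.4144e+7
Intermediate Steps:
f = -36 (f = 6 - 3*14 = 6 - 42 = -36)
m(W) = 252 - 14*W (m(W) = (22 - 36)*(-18 + W) = -14*(-18 + W) = 252 - 14*W)
k = -658/9 (k = (252 - 14*65)/9 = (252 - 910)/9 = (⅑)*(-658) = -658/9 ≈ -73.111)
Q(A) = 1/(68 + A)
(k + 4569)*(Q(-17) - 3146) = (-658/9 + 4569)*(1/(68 - 17) - 3146) = 40463*(1/51 - 3146)/9 = (40463/9)*(-160445/51) = -6492086035/459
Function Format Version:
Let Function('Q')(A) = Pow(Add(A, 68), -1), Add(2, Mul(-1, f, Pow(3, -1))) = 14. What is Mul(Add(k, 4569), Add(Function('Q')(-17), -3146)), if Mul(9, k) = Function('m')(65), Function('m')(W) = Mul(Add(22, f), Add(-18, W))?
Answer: Rational(-6492086035, 459) ≈ -1.4144e+7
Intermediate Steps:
f = -36 (f = Add(6, Mul(-3, 14)) = Add(6, -42) = -36)
Function('m')(W) = Add(252, Mul(-14, W)) (Function('m')(W) = Mul(Add(22, -36), Add(-18, W)) = Mul(-14, Add(-18, W)) = Add(252, Mul(-14, W)))
k = Rational(-658, 9) (k = Mul(Rational(1, 9), Add(252, Mul(-14, 65))) = Mul(Rational(1, 9), Add(252, -910)) = Mul(Rational(1, 9), -658) = Rational(-658, 9) ≈ -73.111)
Function('Q')(A) = Pow(Add(68, A), -1)
Mul(Add(k, 4569), Add(Function('Q')(-17), -3146)) = Mul(Add(Rational(-658, 9), 4569), Add(Pow(Add(68, -17), -1), -3146)) = Mul(Rational(40463, 9), Add(Pow(51, -1), -3146)) = Mul(Rational(40463, 9), Add(Rational(1, 51), -3146)) = Mul(Rational(40463, 9), Rational(-160445, 51)) = Rational(-6492086035, 459)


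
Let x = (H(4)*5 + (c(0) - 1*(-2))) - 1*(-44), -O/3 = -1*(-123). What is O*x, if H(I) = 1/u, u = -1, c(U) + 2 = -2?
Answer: -13653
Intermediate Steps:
c(U) = -4 (c(U) = -2 - 2 = -4)
O = -369 (O = -(-3)*(-123) = -3*123 = -369)
H(I) = -1 (H(I) = 1/(-1) = -1)
x = 37 (x = (-1*5 + (-4 - 1*(-2))) - 1*(-44) = (-5 + (-4 + 2)) + 44 = (-5 - 2) + 44 = -7 + 44 = 37)
O*x = -369*37 = -13653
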